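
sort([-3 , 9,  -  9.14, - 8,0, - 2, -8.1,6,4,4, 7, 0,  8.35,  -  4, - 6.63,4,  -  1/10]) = [-9.14, - 8.1, - 8  , - 6.63,-4, - 3,  -  2, - 1/10,0 , 0,4 , 4,4,6,7  ,  8.35,9 ] 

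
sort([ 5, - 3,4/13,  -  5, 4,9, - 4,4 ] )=[ - 5, - 4, - 3, 4/13,4,  4,5, 9]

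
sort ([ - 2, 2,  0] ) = [ - 2 , 0, 2] 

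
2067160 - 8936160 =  - 6869000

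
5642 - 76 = 5566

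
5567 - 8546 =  - 2979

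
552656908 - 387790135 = 164866773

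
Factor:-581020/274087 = -2^2*5^1*19^1*139^1*24917^(- 1 )  =  - 52820/24917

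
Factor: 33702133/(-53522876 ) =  - 2^( - 2 )*11^(-1)*41^(  -  1) * 571^1*29669^( - 1)*59023^1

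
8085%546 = 441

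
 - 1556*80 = - 124480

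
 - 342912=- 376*912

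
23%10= 3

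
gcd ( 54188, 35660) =4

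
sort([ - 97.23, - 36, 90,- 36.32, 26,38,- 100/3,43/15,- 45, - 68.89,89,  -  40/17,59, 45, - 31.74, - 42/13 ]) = [ - 97.23, - 68.89, - 45,  -  36.32, - 36, - 100/3, - 31.74, - 42/13 , - 40/17,  43/15,26,38, 45,59 , 89, 90 ]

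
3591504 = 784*4581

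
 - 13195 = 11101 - 24296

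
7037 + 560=7597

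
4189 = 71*59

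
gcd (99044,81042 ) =2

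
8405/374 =8405/374= 22.47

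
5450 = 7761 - 2311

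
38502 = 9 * 4278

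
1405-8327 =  - 6922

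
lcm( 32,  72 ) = 288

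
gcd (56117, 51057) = 1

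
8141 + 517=8658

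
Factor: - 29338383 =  - 3^1*293^1*33377^1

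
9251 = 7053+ 2198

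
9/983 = 9/983  =  0.01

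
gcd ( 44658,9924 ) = 4962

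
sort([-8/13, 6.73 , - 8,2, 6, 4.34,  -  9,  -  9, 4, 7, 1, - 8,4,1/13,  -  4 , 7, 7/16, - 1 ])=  [-9, - 9, - 8, - 8, - 4,  -  1,  -  8/13,  1/13, 7/16,1,  2, 4, 4, 4.34, 6, 6.73, 7, 7]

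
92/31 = 92/31 = 2.97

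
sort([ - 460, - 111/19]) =[ - 460, - 111/19 ] 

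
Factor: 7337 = 11^1*  23^1*29^1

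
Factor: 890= 2^1 *5^1*89^1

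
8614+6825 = 15439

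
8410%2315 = 1465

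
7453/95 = 7453/95=78.45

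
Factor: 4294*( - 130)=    - 558220 =- 2^2*5^1 * 13^1*19^1*113^1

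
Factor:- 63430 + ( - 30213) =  - 93643 = - 11^1*8513^1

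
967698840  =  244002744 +723696096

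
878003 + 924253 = 1802256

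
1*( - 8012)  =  - 8012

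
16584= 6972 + 9612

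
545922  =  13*41994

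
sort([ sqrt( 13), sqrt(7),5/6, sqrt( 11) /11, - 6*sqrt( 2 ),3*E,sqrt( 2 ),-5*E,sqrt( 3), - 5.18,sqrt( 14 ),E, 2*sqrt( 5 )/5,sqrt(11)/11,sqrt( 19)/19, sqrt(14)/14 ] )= [-5*E,-6*sqrt(2), - 5.18, sqrt( 19) /19,sqrt( 14)/14,sqrt( 11)/11 , sqrt( 11)/11, 5/6, 2*sqrt( 5)/5,sqrt(2),sqrt( 3), sqrt( 7),E,  sqrt( 13),sqrt(14),3*E]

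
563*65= 36595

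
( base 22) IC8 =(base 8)21430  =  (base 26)D7E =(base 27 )C8K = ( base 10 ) 8984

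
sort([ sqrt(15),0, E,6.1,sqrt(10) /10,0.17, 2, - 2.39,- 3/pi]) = [-2.39,- 3/pi, 0,0.17,sqrt(10)/10, 2, E,  sqrt(15),  6.1]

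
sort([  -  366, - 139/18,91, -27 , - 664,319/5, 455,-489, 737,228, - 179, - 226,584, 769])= [ - 664, - 489,  -  366,-226, - 179, - 27, - 139/18, 319/5,91,228,  455,584, 737, 769 ]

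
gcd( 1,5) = 1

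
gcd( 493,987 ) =1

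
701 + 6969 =7670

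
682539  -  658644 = 23895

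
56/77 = 8/11= 0.73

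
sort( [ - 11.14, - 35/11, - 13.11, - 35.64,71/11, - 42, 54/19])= [ - 42, - 35.64, - 13.11 , - 11.14,-35/11,54/19,71/11 ] 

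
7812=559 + 7253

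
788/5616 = 197/1404= 0.14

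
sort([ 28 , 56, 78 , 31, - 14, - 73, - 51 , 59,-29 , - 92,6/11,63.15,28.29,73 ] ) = [ - 92 , - 73,-51, -29 , - 14, 6/11,28,28.29, 31, 56 , 59, 63.15,73, 78 ]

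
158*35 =5530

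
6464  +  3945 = 10409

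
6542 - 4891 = 1651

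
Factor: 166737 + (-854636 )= -109^1*6311^1 = -  687899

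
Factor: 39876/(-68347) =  - 2^2*3^1 * 41^( - 1 )*1667^(-1)*3323^1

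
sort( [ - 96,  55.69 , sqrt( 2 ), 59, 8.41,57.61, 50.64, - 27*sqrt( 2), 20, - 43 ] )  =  [ - 96, - 43, - 27 * sqrt ( 2)  ,  sqrt ( 2), 8.41 , 20, 50.64, 55.69, 57.61, 59 ] 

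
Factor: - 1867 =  - 1867^1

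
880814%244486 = 147356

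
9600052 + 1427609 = 11027661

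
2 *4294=8588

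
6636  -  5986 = 650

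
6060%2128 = 1804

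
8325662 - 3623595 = 4702067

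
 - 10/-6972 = 5/3486 = 0.00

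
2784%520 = 184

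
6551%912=167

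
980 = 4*245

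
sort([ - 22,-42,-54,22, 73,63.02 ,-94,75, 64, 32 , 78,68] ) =[-94,-54,-42, - 22, 22, 32, 63.02,64 , 68,  73 , 75,78 ]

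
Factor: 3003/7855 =3^1*5^( - 1 ) * 7^1 * 11^1 * 13^1*1571^( - 1)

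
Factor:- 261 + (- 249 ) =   -  2^1*3^1*5^1*17^1 = - 510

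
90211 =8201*11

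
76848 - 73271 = 3577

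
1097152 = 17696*62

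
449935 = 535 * 841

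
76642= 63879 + 12763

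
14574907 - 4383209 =10191698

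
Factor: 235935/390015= 49/81  =  3^(-4 )*7^2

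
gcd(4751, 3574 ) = 1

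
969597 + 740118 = 1709715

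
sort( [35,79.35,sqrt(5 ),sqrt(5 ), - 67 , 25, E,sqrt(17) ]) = [ - 67,sqrt(5 ), sqrt(5) , E , sqrt(17), 25, 35, 79.35 ]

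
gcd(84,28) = 28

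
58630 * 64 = 3752320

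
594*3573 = 2122362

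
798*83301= 66474198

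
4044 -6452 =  - 2408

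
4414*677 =2988278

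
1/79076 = 1/79076 = 0.00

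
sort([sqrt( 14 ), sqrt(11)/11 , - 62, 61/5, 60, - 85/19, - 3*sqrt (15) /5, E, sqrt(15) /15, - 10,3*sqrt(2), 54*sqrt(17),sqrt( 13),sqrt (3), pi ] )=[ - 62, - 10, - 85/19, - 3*sqrt( 15)/5,sqrt(15)/15, sqrt( 11) /11, sqrt( 3),E, pi, sqrt(13 ), sqrt( 14),  3*sqrt( 2),61/5, 60,54*sqrt(17 )]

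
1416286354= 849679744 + 566606610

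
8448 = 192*44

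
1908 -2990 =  - 1082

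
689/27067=689/27067 = 0.03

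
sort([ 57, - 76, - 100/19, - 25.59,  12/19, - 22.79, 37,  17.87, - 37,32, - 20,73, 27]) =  [-76,-37, -25.59 ,-22.79,-20, - 100/19,12/19, 17.87,  27,32,37,57,73]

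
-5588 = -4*1397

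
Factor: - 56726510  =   - 2^1*5^1*23^1*246637^1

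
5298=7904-2606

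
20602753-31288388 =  - 10685635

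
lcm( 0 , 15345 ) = 0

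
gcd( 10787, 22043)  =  469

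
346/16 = 173/8= 21.62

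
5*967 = 4835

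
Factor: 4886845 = 5^1*977369^1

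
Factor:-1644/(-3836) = 3/7 = 3^1*  7^( - 1)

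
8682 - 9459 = - 777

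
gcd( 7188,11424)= 12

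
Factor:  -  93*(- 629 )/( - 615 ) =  - 19499/205 = - 5^( - 1)*17^1*31^1*37^1*41^( - 1) 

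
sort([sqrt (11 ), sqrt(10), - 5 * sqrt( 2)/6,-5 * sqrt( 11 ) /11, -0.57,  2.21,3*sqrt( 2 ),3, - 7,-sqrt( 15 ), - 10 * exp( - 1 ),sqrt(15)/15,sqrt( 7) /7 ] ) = [ - 7, - sqrt(15), - 10*exp( - 1),-5* sqrt (11 )/11, - 5*sqrt(2)/6, - 0.57,sqrt ( 15 )/15 , sqrt( 7 ) /7,2.21,3 , sqrt(10 ),sqrt(11 ),3*sqrt( 2) ]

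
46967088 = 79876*588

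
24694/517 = 47 + 395/517=47.76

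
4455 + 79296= 83751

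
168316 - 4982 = 163334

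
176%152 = 24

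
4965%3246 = 1719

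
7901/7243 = 7901/7243=1.09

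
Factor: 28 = 2^2*7^1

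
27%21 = 6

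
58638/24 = 2443 + 1/4 = 2443.25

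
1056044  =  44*24001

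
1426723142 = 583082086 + 843641056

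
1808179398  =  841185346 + 966994052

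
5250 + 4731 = 9981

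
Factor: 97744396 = 2^2*47^1 * 519917^1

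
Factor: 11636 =2^2*2909^1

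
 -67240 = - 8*8405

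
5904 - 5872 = 32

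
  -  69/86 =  - 69/86=- 0.80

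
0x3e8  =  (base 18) 31A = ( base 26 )1cc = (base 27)1a1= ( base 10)1000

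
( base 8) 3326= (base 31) 1pe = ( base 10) 1750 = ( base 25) 2k0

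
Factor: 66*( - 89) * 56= - 328944 = -2^4*3^1*7^1*11^1*89^1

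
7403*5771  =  42722713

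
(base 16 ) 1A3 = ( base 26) G3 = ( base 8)643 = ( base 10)419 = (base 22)j1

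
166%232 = 166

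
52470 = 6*8745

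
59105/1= 59105 = 59105.00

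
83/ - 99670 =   -  83/99670 = - 0.00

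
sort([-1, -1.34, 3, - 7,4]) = [ - 7, - 1.34, -1, 3,4 ] 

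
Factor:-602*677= - 407554 = - 2^1*7^1*43^1*677^1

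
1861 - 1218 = 643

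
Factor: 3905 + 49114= 53019  =  3^2*43^1*137^1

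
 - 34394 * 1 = - 34394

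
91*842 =76622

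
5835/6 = 1945/2  =  972.50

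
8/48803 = 8/48803 =0.00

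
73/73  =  1= 1.00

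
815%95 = 55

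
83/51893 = 83/51893 = 0.00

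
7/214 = 7/214  =  0.03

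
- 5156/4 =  - 1289=- 1289.00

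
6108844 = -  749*( - 8156) 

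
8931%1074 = 339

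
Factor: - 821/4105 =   -  1/5=- 5^( - 1)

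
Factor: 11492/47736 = 2^(-1)*3^( -3 ) * 13^1= 13/54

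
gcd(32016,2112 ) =48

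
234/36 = 13/2 = 6.50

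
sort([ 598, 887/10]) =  [ 887/10, 598]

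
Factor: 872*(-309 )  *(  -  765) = 2^3*3^3*5^1*17^1*103^1*109^1 = 206127720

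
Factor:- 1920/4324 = -480/1081 = - 2^5*3^1*5^1*23^( - 1)*47^( - 1 )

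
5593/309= 5593/309 = 18.10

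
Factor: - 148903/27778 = -461/86 = - 2^( - 1)*43^(-1) * 461^1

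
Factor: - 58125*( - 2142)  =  2^1*3^3*5^4* 7^1 * 17^1*31^1 = 124503750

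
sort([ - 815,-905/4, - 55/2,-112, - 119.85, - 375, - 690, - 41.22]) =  [ - 815, - 690, - 375, - 905/4, - 119.85,-112, - 41.22, - 55/2]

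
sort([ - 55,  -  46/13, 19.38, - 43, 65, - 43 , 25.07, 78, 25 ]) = [  -  55, - 43, - 43 ,-46/13, 19.38 , 25,25.07,65,  78 ] 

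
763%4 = 3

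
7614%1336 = 934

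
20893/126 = 165 + 103/126  =  165.82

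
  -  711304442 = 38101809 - 749406251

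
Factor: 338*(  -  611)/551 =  - 2^1*13^3*19^( - 1 )*29^ ( - 1)*47^1 = - 206518/551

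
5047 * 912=4602864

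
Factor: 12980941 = 2791^1 * 4651^1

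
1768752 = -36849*( - 48)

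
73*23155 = 1690315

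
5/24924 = 5/24924 = 0.00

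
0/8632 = 0=0.00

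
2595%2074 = 521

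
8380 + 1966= 10346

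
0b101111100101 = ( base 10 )3045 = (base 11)2319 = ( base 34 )2LJ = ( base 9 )4153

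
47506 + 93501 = 141007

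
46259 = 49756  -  3497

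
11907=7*1701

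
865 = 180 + 685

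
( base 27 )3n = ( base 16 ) 68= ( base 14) 76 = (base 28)3k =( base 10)104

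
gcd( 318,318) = 318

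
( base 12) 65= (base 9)85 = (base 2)1001101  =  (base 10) 77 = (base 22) 3B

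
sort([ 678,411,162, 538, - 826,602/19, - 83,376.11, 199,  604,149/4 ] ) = [ - 826 ,-83,602/19,  149/4, 162,199,376.11,411,  538, 604, 678 ]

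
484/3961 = 484/3961=0.12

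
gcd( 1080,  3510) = 270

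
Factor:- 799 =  - 17^1*47^1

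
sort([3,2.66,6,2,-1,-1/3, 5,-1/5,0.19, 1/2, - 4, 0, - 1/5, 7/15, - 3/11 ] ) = [-4,-1, - 1/3,-3/11,-1/5,-1/5,  0,0.19, 7/15,1/2,2,2.66,3,5,6 ] 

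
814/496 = 1 + 159/248 = 1.64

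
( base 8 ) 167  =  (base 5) 434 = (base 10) 119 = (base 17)70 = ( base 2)1110111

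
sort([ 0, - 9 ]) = [ - 9, 0]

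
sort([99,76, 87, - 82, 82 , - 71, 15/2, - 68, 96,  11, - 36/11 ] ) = [ - 82, - 71, - 68, - 36/11,15/2, 11, 76,82,87,96, 99 ]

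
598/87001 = 598/87001 = 0.01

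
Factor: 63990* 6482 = 414783180 = 2^2 * 3^4*5^1*7^1 * 79^1*463^1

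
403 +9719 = 10122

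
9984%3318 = 30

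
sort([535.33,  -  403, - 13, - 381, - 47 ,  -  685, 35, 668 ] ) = [ - 685,-403, - 381, - 47, - 13,35,535.33,668 ]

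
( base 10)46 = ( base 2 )101110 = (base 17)2C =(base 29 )1H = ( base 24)1m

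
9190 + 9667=18857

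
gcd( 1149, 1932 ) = 3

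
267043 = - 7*(-38149)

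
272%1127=272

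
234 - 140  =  94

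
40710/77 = 528 + 54/77 =528.70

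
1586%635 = 316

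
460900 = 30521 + 430379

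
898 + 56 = 954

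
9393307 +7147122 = 16540429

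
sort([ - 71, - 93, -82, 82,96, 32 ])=[-93,  -  82, - 71,32, 82,  96 ] 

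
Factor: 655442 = 2^1*327721^1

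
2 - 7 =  -5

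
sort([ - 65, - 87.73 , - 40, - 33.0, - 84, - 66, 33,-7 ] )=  [ - 87.73, - 84, - 66, - 65, - 40, - 33.0, - 7,33] 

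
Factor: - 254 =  - 2^1 * 127^1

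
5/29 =5/29 =0.17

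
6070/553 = 6070/553 = 10.98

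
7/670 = 7/670 =0.01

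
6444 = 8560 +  - 2116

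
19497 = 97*201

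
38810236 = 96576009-57765773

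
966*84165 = 81303390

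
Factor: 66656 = 2^5 * 2083^1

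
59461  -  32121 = 27340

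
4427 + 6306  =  10733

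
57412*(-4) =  - 229648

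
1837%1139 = 698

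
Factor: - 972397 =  - 37^1 * 41^1* 641^1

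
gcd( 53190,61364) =2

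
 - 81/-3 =27/1 = 27.00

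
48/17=48/17  =  2.82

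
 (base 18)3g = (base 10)70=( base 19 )3D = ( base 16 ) 46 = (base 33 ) 24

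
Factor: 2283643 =593^1 *3851^1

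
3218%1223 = 772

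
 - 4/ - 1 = 4/1 = 4.00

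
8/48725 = 8/48725 = 0.00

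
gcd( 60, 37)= 1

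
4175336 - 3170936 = 1004400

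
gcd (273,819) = 273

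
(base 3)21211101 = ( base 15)1a57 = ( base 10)5707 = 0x164b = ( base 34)4VT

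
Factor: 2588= 2^2 * 647^1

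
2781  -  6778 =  - 3997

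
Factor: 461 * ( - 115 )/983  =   - 5^1*23^1 * 461^1 * 983^( - 1 ) = -53015/983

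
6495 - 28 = 6467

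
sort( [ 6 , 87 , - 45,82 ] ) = [ - 45 , 6,82, 87]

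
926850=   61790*15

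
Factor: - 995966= -2^1*37^1*43^1* 313^1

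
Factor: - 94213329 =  - 3^1*7^2 *640907^1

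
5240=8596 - 3356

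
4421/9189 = 4421/9189 = 0.48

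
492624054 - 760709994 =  - 268085940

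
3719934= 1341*2774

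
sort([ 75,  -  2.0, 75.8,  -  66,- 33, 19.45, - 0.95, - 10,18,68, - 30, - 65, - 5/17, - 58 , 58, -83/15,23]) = [ - 66, - 65, - 58, - 33, - 30,  -  10, - 83/15, - 2.0, -0.95, -5/17,18, 19.45,23,58 , 68,75,75.8] 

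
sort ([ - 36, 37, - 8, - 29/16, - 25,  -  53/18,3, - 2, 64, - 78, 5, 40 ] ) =[ - 78 ,  -  36, - 25, -8, - 53/18, - 2, - 29/16, 3 , 5, 37,  40,64]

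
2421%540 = 261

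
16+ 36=52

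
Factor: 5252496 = 2^4  *  3^1*73^1*1499^1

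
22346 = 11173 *2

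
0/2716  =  0= 0.00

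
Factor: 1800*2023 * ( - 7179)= - 2^3*3^3*5^2*7^1*17^2*2393^1 = -  26141610600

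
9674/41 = 9674/41 = 235.95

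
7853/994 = 7853/994 =7.90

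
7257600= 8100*896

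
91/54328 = 91/54328= 0.00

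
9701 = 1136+8565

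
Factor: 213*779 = 165927 =3^1*19^1*41^1*71^1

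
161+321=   482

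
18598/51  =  1094/3 = 364.67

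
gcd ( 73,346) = 1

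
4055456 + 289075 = 4344531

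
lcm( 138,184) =552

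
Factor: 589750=2^1*5^3*7^1 * 337^1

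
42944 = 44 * 976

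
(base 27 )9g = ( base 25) A9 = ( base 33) 7S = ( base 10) 259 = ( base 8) 403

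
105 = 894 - 789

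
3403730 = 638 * 5335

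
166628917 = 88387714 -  - 78241203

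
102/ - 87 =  - 2 + 24/29 = -1.17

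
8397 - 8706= -309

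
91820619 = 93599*981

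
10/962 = 5/481=0.01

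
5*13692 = 68460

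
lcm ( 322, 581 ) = 26726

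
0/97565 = 0= 0.00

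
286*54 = 15444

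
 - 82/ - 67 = 1 + 15/67=1.22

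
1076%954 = 122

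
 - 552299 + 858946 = 306647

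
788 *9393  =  7401684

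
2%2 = 0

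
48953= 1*48953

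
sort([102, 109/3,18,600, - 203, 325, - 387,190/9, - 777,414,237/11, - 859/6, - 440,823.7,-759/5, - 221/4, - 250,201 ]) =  [ - 777,-440, - 387,  -  250, - 203,- 759/5,-859/6,-221/4,18,190/9, 237/11,109/3,102, 201,325,414, 600, 823.7 ]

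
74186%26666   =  20854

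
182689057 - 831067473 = - 648378416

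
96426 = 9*10714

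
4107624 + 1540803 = 5648427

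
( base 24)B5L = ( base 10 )6477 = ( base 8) 14515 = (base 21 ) EE9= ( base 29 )7ka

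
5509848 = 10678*516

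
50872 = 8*6359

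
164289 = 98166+66123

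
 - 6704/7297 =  - 6704/7297 = - 0.92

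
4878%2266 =346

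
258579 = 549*471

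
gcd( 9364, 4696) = 4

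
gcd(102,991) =1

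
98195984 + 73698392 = 171894376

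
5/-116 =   -  1+111/116= - 0.04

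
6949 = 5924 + 1025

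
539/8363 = 539/8363 = 0.06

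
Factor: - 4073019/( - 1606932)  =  1357673/535644 = 2^(-2)*3^( - 2)*14879^(-1 )*1357673^1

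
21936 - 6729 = 15207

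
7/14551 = 7/14551 = 0.00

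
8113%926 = 705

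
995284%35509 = 1032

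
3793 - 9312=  - 5519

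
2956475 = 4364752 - 1408277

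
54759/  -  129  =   - 425 + 22/43 = -424.49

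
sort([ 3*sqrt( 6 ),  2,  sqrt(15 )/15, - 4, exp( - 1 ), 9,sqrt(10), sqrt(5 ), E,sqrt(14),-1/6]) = [ - 4,-1/6 , sqrt ( 15 )/15, exp( - 1 ),2, sqrt( 5 ) , E, sqrt( 10),  sqrt(14), 3 * sqrt( 6) , 9] 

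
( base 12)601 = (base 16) 361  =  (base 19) 27a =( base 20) 235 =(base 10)865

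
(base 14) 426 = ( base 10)818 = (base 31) qc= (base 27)138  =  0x332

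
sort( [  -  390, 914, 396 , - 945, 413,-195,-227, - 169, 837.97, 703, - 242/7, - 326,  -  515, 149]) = [-945,-515, - 390, - 326, - 227, - 195, - 169, - 242/7,149, 396,413,703,837.97, 914 ] 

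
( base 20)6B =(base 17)7c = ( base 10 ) 131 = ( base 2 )10000011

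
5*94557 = 472785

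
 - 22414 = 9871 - 32285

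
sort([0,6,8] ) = [0,6,8 ]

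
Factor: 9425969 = 7^1*1346567^1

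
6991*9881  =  69078071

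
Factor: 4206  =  2^1*3^1 * 701^1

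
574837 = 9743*59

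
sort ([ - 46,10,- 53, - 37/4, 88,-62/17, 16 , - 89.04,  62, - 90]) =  [ - 90, - 89.04, - 53,-46, - 37/4, - 62/17, 10, 16, 62,88]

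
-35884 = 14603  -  50487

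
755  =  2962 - 2207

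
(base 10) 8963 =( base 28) BC3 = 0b10001100000011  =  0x2303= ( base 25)e8d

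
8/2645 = 8/2645 = 0.00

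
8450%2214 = 1808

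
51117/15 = 3407 + 4/5  =  3407.80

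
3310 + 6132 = 9442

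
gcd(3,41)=1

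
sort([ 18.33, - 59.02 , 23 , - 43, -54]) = [ - 59.02, - 54,-43,18.33,23 ]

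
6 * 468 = 2808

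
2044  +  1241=3285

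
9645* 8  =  77160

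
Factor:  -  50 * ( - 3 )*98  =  14700 = 2^2 * 3^1*5^2*7^2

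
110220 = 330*334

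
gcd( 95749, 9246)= 23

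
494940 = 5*98988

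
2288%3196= 2288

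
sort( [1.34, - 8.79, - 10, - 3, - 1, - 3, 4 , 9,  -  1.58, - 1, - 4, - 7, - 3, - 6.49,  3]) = [ - 10, - 8.79,  -  7, - 6.49, - 4, - 3, - 3,-3,  -  1.58, - 1, - 1 , 1.34,3 , 4, 9 ]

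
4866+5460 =10326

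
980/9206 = 490/4603 = 0.11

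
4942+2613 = 7555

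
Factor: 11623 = 59^1*197^1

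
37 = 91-54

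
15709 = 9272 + 6437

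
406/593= 406/593 = 0.68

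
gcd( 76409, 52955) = 1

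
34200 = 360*95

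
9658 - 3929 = 5729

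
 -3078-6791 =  - 9869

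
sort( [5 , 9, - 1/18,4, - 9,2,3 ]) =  [ - 9, - 1/18,  2,  3,  4,5 , 9 ]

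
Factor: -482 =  - 2^1*241^1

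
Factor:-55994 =-2^1*27997^1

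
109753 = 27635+82118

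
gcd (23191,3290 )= 7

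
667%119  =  72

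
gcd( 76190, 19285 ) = 95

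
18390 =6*3065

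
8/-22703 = -8/22703=- 0.00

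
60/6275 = 12/1255 = 0.01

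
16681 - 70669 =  - 53988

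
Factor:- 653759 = -31^1*21089^1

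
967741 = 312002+655739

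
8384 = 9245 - 861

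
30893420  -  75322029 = -44428609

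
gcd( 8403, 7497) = 3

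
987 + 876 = 1863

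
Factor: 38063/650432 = 2^(-6 )*17^1*2239^1*10163^ ( - 1)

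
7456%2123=1087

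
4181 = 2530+1651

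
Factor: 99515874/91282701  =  2^1 * 53^1*167^(  -  1 )*182201^( - 1)*312943^1 = 33171958/30427567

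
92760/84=1104 + 2/7= 1104.29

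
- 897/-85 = 897/85=10.55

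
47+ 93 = 140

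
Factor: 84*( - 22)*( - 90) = 2^4*3^3*5^1 *7^1 * 11^1  =  166320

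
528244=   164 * 3221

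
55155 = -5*( - 11031 )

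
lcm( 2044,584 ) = 4088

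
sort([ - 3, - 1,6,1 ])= [ - 3, - 1, 1, 6 ]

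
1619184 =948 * 1708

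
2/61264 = 1/30632 = 0.00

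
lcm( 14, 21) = 42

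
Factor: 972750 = 2^1*3^1*5^3*1297^1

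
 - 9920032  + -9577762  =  -19497794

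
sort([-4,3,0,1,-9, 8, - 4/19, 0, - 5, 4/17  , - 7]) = [ - 9, - 7, - 5, - 4, - 4/19, 0, 0, 4/17,1, 3,8]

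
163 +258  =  421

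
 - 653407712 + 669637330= 16229618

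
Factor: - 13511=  - 59^1 *229^1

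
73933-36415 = 37518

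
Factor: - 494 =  - 2^1*13^1* 19^1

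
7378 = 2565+4813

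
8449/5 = 8449/5  =  1689.80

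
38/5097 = 38/5097 = 0.01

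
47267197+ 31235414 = 78502611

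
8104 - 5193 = 2911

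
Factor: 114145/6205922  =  2^( - 1) * 5^1*37^1*617^1*3102961^ ( - 1)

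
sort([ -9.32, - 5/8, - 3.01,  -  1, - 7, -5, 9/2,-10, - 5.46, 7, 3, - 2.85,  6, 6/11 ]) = [  -  10, - 9.32, - 7, - 5.46, - 5,-3.01, - 2.85, - 1, - 5/8, 6/11,3,9/2,  6,7 ]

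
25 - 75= - 50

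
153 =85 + 68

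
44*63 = 2772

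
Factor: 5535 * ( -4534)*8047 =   -  201945017430 = - 2^1 * 3^3 * 5^1 * 13^1 * 41^1*619^1* 2267^1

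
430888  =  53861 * 8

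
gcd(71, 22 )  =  1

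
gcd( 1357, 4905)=1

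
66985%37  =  15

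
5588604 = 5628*993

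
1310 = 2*655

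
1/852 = 1/852 = 0.00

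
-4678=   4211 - 8889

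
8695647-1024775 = 7670872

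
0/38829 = 0 =0.00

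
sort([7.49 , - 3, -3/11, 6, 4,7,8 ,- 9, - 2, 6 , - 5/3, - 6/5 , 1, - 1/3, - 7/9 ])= [ - 9, - 3, - 2 , - 5/3 , - 6/5,-7/9, - 1/3,  -  3/11,1, 4 , 6, 6 , 7, 7.49,8 ]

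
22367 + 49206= 71573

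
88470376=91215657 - 2745281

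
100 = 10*10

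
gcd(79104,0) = 79104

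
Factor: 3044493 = 3^3* 112759^1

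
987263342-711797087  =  275466255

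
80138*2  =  160276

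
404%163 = 78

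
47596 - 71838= -24242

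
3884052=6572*591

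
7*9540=66780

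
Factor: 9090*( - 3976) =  - 2^4  *3^2*5^1*7^1*71^1*101^1 = - 36141840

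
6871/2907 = 6871/2907 = 2.36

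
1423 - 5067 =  - 3644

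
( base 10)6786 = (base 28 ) 8IA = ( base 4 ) 1222002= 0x1a82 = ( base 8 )15202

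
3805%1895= 15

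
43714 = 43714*1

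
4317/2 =2158 + 1/2 = 2158.50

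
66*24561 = 1621026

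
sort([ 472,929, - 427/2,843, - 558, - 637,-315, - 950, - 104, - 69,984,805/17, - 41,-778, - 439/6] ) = [ - 950, - 778,  -  637, - 558, - 315,-427/2, - 104, - 439/6, - 69,-41,805/17,472 , 843, 929,984 ] 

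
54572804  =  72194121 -17621317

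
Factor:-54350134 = - 2^1 *149^1*271^1 * 673^1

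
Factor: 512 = 2^9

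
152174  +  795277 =947451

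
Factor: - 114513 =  - 3^1*7^2 * 19^1*41^1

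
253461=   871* 291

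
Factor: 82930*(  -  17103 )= - 2^1*3^1 * 5^1*5701^1 *8293^1 =- 1418351790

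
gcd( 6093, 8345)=1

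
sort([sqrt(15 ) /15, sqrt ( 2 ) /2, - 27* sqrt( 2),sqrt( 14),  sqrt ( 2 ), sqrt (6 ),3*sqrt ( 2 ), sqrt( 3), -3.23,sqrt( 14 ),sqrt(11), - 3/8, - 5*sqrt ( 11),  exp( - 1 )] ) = [  -  27*sqrt(2), - 5*sqrt ( 11), - 3.23, - 3/8, sqrt(15)/15,  exp( -1 ), sqrt(2)/2,sqrt( 2 ), sqrt(3),sqrt(6 ),sqrt(11), sqrt( 14 ), sqrt ( 14 ),3*sqrt( 2)] 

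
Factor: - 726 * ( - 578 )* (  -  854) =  - 358362312  =  - 2^3*3^1*7^1 * 11^2*17^2*61^1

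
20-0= 20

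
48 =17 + 31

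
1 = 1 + 0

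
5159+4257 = 9416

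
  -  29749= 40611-70360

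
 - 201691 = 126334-328025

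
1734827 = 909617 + 825210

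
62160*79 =4910640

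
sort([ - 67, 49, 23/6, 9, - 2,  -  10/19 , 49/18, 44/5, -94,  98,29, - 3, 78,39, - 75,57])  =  [ - 94, - 75, - 67, - 3, - 2, - 10/19, 49/18,  23/6, 44/5 , 9, 29, 39, 49, 57, 78, 98] 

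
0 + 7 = 7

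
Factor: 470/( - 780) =-47/78 = - 2^ (-1)*3^(-1)*13^( - 1 )*47^1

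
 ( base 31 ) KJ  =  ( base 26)of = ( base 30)l9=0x27f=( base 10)639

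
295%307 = 295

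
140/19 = 7 + 7/19=7.37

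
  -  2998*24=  - 71952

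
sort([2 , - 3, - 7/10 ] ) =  [ - 3,-7/10, 2]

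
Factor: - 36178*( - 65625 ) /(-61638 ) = -5^5 * 7^1 * 10273^(-1) * 18089^1=-395696875/10273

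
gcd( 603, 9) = 9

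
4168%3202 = 966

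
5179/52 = 5179/52 =99.60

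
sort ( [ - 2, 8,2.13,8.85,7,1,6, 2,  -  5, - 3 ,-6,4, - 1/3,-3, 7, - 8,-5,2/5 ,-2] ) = [ - 8,-6, - 5,-5, - 3, - 3, - 2, -2, - 1/3 , 2/5, 1,2, 2.13, 4 , 6,  7,7, 8,8.85 ]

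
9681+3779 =13460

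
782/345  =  34/15=2.27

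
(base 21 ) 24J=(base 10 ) 985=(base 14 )505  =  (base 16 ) 3D9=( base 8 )1731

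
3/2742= 1/914=0.00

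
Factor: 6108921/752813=3^2 *7^1*13^1 * 23^(-1)*71^( - 1 )*461^( - 1)*7459^1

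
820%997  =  820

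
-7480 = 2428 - 9908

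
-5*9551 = -47755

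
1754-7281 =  - 5527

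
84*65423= 5495532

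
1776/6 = 296= 296.00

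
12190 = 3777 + 8413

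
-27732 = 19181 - 46913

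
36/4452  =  3/371= 0.01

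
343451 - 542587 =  - 199136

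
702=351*2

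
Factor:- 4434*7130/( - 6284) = 3^1*5^1*23^1*31^1 *739^1*1571^(-1) = 7903605/1571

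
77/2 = 77/2= 38.50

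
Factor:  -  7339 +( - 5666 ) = -3^2*5^1*17^2=- 13005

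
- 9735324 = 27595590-37330914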